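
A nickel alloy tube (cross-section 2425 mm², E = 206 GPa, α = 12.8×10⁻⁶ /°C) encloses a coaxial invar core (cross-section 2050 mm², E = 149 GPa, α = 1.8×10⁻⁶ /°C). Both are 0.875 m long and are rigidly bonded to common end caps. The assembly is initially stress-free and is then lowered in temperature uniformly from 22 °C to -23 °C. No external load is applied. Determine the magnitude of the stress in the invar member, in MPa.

σ ≈ 45.8 MPa (compressive)

Both members must finish at the same length. With the larger α, the nickel alloy tends to over-contract; the plates restrain it, putting the nickel alloy in tension and the invar in compression. With no external load the two internal forces are equal and opposite, magnitude P.
Compatibility of the two members (thermal + elastic change equal): (α₁ − α₂)ΔT = P·[1/(A₁E₁) + 1/(A₂E₂)].
|α₁ − α₂|·ΔT = 11×10⁻⁶ × 45 = 0.000495.
1/(A₁E₁) + 1/(A₂E₂) = 1/(2425×206×10³) + 1/(2050×149×10³) = 5.276×10⁻⁹ N⁻¹.
P = 0.000495 / 5.276×10⁻⁹ = 93830 N = 93.83 kN.
σ_{invar} = P/A₂ = 93830/2050 = 45.77 MPa, compressive.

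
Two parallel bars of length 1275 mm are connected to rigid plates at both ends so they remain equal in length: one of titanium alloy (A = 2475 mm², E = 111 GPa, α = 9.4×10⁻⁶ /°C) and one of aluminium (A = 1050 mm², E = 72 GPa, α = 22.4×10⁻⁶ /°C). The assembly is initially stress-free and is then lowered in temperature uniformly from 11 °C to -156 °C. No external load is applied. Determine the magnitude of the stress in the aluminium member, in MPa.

The aluminium has the larger α, so on cooling it would change length more than the titanium alloy if both were free. The rigid plates force a common final length, so the aluminium is put into tension and the titanium alloy into compression, with equal and opposite forces P (no external load).
Equating the net (thermal + elastic) strains gives |α₁ − α₂|·ΔT = P·[1/(A₁E₁) + 1/(A₂E₂)].
|α₁ − α₂|·ΔT = 13×10⁻⁶ × 167 = 0.002171.
1/(A₁E₁) + 1/(A₂E₂) = 1/(2475×111×10³) + 1/(1050×72×10³) = 1.687×10⁻⁸ N⁻¹.
P = 0.002171 / 1.687×10⁻⁸ = 128700 N = 128.7 kN.
σ_{aluminium} = P/A₂ = 128700/1050 = 122.6 MPa, tensile.

σ ≈ 123 MPa (tensile)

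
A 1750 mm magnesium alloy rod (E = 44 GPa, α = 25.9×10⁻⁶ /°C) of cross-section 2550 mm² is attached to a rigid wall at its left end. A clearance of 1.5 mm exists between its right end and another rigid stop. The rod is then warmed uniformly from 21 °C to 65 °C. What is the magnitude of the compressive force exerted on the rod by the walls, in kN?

P ≈ 31.7 kN

Unrestrained expansion: δ_free = αΔT L = 25.9×10⁻⁶ × 44 × 1750 = 1.994 mm.
This exceeds the 1.5 mm gap, so the wall pushes back. The portion of expansion that must be recovered elastically is δ_free − gap = 1.994 − 1.5 = 0.4943 mm.
That suppressed elongation corresponds to σ = E·Δ/L = 44×10³ × 0.4943/1750 = 12.43 MPa.
Force on the wall = σA = 12.43 × 2550 mm² = 31.69 kN.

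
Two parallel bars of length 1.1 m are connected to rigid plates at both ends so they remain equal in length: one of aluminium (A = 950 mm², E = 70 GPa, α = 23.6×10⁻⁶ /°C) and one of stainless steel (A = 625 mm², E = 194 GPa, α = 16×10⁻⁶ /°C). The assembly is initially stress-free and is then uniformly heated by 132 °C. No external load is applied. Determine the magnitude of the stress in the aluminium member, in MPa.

Both members must finish at the same length. With the larger α, the aluminium tends to over-expand; the plates restrain it, putting the aluminium in compression and the stainless steel in tension. With no external load the two internal forces are equal and opposite, magnitude P.
Compatibility of the two members (thermal + elastic change equal): (α₁ − α₂)ΔT = P·[1/(A₁E₁) + 1/(A₂E₂)].
|α₁ − α₂|·ΔT = 7.6×10⁻⁶ × 132 = 0.001003.
1/(A₁E₁) + 1/(A₂E₂) = 1/(950×70×10³) + 1/(625×194×10³) = 2.329×10⁻⁸ N⁻¹.
So P = 0.001003 / 2.329×10⁻⁸ = 43.08 kN.
σ_{aluminium} = P/A₁ = 43080/950 = 45.35 MPa, compressive.

σ ≈ 45.4 MPa (compressive)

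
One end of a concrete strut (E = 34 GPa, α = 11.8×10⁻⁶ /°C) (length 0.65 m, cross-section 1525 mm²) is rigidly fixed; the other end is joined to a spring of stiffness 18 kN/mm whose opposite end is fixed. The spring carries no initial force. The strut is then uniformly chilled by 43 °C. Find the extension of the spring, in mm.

The unrestrained thermal change is αΔT L = 11.8×10⁻⁶ × 43 × 650 = 0.3298 mm.
Let P be the tensile force in the spring. The strut extends elastically by PL/(AE) and the spring stretches by P/k; together these equal δ_free.
So P = δ_free / [L/(AE) + 1/k] = 0.3298 / [ 650/(1525×34×10³) + 1/(18×10³) ].
P = 0.3298 / 6.809×10⁻⁵ = 4844 N.
Spring extension = P/k = 4844/(18×10³) = 0.2691 mm.

δ ≈ 0.269 mm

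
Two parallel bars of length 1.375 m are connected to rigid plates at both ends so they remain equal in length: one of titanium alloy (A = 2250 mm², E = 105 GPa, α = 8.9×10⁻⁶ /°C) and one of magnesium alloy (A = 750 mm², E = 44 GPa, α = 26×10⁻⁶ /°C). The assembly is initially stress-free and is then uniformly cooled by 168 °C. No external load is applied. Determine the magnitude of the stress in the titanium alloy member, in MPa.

Equilibrium of a rigid end plate with no external load gives equal and opposite internal forces ±P in the two members. Since α_{magnesium alloy} > α_{titanium alloy}, cooling drives the magnesium alloy into tension and the titanium alloy into compression.
Compatibility of the two members (thermal + elastic change equal): (α₁ − α₂)ΔT = P·[1/(A₁E₁) + 1/(A₂E₂)].
|α₁ − α₂|·ΔT = 17.1×10⁻⁶ × 168 = 0.002873.
1/(A₁E₁) + 1/(A₂E₂) = 1/(2250×105×10³) + 1/(750×44×10³) = 3.454×10⁻⁸ N⁻¹.
P = 0.002873 / 3.454×10⁻⁸ = 83180 N = 83.18 kN.
σ_{titanium alloy} = P/A₁ = 83180/2250 = 36.97 MPa, compressive.

σ ≈ 37 MPa (compressive)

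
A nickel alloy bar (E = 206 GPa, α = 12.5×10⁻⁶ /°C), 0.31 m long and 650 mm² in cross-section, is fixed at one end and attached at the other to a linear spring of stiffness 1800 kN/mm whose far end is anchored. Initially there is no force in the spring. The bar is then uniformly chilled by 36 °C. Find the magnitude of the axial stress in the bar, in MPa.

σ ≈ 74.8 MPa (tensile)

The unrestrained thermal change is αΔT L = 12.5×10⁻⁶ × 36 × 310 = 0.1395 mm.
With a force P in the spring, the elastic change of the bar is PL/(AE) and that of the spring is P/k; compatibility requires their sum to equal δ_free.
So P = δ_free / [L/(AE) + 1/k] = 0.1395 / [ 310/(650×206×10³) + 1/(1800×10³) ].
P = 0.1395 / 2.871×10⁻⁶ = 48590 N.
σ = P/A = 48590/650 = 74.76 MPa.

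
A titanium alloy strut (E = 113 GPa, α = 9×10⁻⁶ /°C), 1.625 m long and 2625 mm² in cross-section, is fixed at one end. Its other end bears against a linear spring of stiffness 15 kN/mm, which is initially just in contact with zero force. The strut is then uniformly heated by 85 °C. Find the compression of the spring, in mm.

Free thermal expansion: δ_free = αΔT L = 9×10⁻⁶ × 85 × 1625 = 1.243 mm.
With a force P in the spring, the elastic change of the strut is PL/(AE) and that of the spring is P/k; compatibility requires their sum to equal δ_free.
So P = δ_free / [L/(AE) + 1/k] = 1.243 / [ 1625/(2625×113×10³) + 1/(15×10³) ].
P = 1.243 / 7.214×10⁻⁵ = 17230 N.
Spring compression = P/k = 17230/(15×10³) = 1.149 mm.

δ ≈ 1.15 mm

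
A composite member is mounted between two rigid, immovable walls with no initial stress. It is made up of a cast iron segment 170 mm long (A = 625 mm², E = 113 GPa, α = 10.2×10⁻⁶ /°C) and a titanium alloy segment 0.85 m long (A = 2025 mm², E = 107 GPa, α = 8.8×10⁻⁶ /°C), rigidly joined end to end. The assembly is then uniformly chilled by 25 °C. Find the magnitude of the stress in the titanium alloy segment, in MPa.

σ ≈ 18 MPa (tensile)

Free thermal contraction of the whole bar: Σ αᵢΔT Lᵢ = 10.2×10⁻⁶×25×170 + 8.8×10⁻⁶×25×850 = 0.2303 mm.
The rigid supports impose zero overall length change; the single axial force P common to all segments must satisfy P Σ Lᵢ/(AᵢEᵢ) = δ_free.
The series flexibility is Σ Lᵢ/(AᵢEᵢ) = 170/(625×113×10³) + 850/(2025×107×10³) = 6.33×10⁻⁶ mm/N.
P = 0.2303 / 6.33×10⁻⁶ = 36390 N = 36.39 kN, tensile.
σ_{titanium alloy} = P / A = 36390 / 2025 = 17.97 MPa.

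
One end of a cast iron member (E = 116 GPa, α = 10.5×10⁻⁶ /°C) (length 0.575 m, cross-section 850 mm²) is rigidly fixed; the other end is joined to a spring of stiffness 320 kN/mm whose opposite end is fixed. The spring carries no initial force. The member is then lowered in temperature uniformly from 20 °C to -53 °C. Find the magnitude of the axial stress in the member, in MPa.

σ ≈ 57.9 MPa (tensile)

The unrestrained thermal change is αΔT L = 10.5×10⁻⁶ × 73 × 575 = 0.4407 mm.
Let P be the tensile force in the spring. The member extends elastically by PL/(AE) and the spring stretches by P/k; together these equal δ_free.
P [ L/(AE) + 1/k ] = δ_free → P [ 575/(850×116×10³) + 1/(320×10³) ] = 0.4407.
P = 0.4407 / 8.957×10⁻⁶ = 49210 N.
σ = P/A = 49210/850 = 57.89 MPa.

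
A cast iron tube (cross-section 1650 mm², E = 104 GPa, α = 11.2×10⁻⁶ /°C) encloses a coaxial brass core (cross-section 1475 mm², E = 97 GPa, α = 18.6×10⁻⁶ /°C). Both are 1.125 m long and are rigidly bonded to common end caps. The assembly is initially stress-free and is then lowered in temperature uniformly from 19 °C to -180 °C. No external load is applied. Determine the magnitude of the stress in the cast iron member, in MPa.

σ ≈ 69.6 MPa (compressive)

The brass has the larger α, so on cooling it would change length more than the cast iron if both were free. The rigid plates force a common final length, so the brass is put into tension and the cast iron into compression, with equal and opposite forces P (no external load).
Setting the final lengths equal and cancelling L: (α₁ − α₂)ΔT = P/(A₁E₁) + P/(A₂E₂).
|α₁ − α₂|·ΔT = 7.4×10⁻⁶ × 199 = 0.001473.
1/(A₁E₁) + 1/(A₂E₂) = 1/(1650×104×10³) + 1/(1475×97×10³) = 1.282×10⁻⁸ N⁻¹.
So P = 0.001473 / 1.282×10⁻⁸ = 114.9 kN.
σ_{cast iron} = P/A₁ = 114900/1650 = 69.63 MPa, compressive.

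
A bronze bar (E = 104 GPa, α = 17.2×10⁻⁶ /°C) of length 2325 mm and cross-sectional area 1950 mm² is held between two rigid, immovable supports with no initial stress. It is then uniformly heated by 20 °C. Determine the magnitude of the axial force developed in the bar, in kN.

With zero net strain, σ = E·αΔT = 104 GPa × 17.2×10⁻⁶ × 20 = 35.78 MPa.
Axial force P = σA = 35.78 × 1950 = 69760 N = 69.76 kN, compressive.

P ≈ 69.8 kN (compressive)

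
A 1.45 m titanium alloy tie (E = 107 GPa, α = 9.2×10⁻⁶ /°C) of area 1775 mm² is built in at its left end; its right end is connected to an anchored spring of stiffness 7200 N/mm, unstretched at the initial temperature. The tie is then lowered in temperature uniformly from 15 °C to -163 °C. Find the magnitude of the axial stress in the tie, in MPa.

The unrestrained thermal change is αΔT L = 9.2×10⁻⁶ × 178 × 1450 = 2.375 mm.
Let P be the tensile force in the spring. The tie extends elastically by PL/(AE) and the spring stretches by P/k; together these equal δ_free.
P [ L/(AE) + 1/k ] = δ_free → P [ 1450/(1775×107×10³) + 1/(7200) ] = 2.375.
P = 2.375 / 0.0001465 = 16210 N.
σ = P/A = 16210/1775 = 9.13 MPa.

σ ≈ 9.13 MPa (tensile)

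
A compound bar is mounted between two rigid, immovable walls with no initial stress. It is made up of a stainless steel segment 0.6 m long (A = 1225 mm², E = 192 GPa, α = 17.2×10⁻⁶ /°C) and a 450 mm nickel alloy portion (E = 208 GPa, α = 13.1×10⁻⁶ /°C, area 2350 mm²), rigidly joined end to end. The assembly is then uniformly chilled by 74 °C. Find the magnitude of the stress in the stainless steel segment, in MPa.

σ ≈ 282 MPa (tensile)

If the supports were absent, the total length change would be Σ αᵢΔT Lᵢ = 17.2×10⁻⁶×74×600 + 13.1×10⁻⁶×74×450 = 1.2 mm.
Since the ends are fixed, an axial force P builds up, equal in every segment, with P · Σ Lᵢ/(AᵢEᵢ) = δ_free.
The series flexibility is Σ Lᵢ/(AᵢEᵢ) = 600/(1225×192×10³) + 450/(2350×208×10³) = 3.472×10⁻⁶ mm/N.
Hence P = δ_free / Σ(L/AE) = 1.2/3.472×10⁻⁶ = 345.6 kN (tensile).
σ_{stainless steel} = P / A = 345600 / 1225 = 282.1 MPa.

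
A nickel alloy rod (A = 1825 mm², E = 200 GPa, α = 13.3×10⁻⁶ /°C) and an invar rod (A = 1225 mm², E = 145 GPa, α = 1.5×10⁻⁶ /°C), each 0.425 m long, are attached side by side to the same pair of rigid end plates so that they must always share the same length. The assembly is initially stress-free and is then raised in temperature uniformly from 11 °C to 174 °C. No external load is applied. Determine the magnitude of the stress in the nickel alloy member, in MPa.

σ ≈ 126 MPa (compressive)

The nickel alloy has the larger α, so on heating it would change length more than the invar if both were free. The rigid plates force a common final length, so the nickel alloy is put into compression and the invar into tension, with equal and opposite forces P (no external load).
Equating the net (thermal + elastic) strains gives |α₁ − α₂|·ΔT = P·[1/(A₁E₁) + 1/(A₂E₂)].
|α₁ − α₂|·ΔT = 11.8×10⁻⁶ × 163 = 0.001923.
1/(A₁E₁) + 1/(A₂E₂) = 1/(1825×200×10³) + 1/(1225×145×10³) = 8.37×10⁻⁹ N⁻¹.
P = 0.001923 / 8.37×10⁻⁹ = 229800 N = 229.8 kN.
σ_{nickel alloy} = P/A₁ = 229800/1825 = 125.9 MPa, compressive.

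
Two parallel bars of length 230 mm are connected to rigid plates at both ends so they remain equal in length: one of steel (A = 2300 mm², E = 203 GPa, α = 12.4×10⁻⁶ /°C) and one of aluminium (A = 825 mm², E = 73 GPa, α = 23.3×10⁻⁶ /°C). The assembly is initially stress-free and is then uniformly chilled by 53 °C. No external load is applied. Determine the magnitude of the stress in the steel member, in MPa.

Equilibrium of a rigid end plate with no external load gives equal and opposite internal forces ±P in the two members. Since α_{aluminium} > α_{steel}, cooling drives the aluminium into tension and the steel into compression.
Setting the final lengths equal and cancelling L: (α₁ − α₂)ΔT = P/(A₁E₁) + P/(A₂E₂).
|α₁ − α₂|·ΔT = 10.9×10⁻⁶ × 53 = 0.0005777.
1/(A₁E₁) + 1/(A₂E₂) = 1/(2300×203×10³) + 1/(825×73×10³) = 1.875×10⁻⁸ N⁻¹.
So P = 0.0005777 / 1.875×10⁻⁸ = 30.82 kN.
σ_{steel} = P/A₁ = 30820/2300 = 13.4 MPa, compressive.

σ ≈ 13.4 MPa (compressive)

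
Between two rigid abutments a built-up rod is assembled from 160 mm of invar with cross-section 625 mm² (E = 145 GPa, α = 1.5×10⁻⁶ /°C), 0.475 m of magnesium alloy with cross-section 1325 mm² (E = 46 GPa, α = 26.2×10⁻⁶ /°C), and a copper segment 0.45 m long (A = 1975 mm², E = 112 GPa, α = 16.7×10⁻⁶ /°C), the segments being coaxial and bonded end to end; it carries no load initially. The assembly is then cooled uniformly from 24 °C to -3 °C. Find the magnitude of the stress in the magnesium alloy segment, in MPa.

σ ≈ 35.5 MPa (tensile)

Free thermal contraction of the whole bar: Σ αᵢΔT Lᵢ = 1.5×10⁻⁶×27×160 + 26.2×10⁻⁶×27×475 + 16.7×10⁻⁶×27×450 = 0.5454 mm.
Since the ends are fixed, an axial force P builds up, equal in every segment, with P · Σ Lᵢ/(AᵢEᵢ) = δ_free.
Σ Lᵢ/(AᵢEᵢ) = 160/(625×145×10³) + 475/(1325×46×10³) + 450/(1975×112×10³) = 1.159×10⁻⁵ mm/N.
P = 0.5454 / 1.159×10⁻⁵ = 47050 N = 47.05 kN, tensile.
σ_{magnesium alloy} = P / A = 47050 / 1325 = 35.51 MPa.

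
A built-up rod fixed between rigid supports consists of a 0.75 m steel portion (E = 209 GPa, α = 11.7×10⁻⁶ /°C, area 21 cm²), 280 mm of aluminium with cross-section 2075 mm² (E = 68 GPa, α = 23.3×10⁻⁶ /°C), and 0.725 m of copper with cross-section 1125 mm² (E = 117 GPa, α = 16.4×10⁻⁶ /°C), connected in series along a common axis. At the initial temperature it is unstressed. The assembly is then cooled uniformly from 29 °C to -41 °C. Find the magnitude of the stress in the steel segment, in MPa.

σ ≈ 98.5 MPa (tensile)

If the supports were absent, the total length change would be Σ αᵢΔT Lᵢ = 11.7×10⁻⁶×70×750 + 23.3×10⁻⁶×70×280 + 16.4×10⁻⁶×70×725 = 1.903 mm.
Since the ends are fixed, an axial force P builds up, equal in every segment, with P · Σ Lᵢ/(AᵢEᵢ) = δ_free.
The series flexibility is Σ Lᵢ/(AᵢEᵢ) = 750/(2100×209×10³) + 280/(2075×68×10³) + 725/(1125×117×10³) = 9.201×10⁻⁶ mm/N.
Hence P = δ_free / Σ(L/AE) = 1.903/9.201×10⁻⁶ = 206.8 kN (tensile).
σ_{steel} = P / A = 206800 / 2100 = 98.5 MPa.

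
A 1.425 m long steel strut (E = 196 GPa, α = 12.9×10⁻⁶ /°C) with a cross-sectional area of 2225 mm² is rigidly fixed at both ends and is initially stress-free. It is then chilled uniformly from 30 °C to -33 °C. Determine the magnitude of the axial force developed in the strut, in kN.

P ≈ 354 kN (tensile)

Full restraint means ε = 0, so the stress is σ = EαΔT = 196×10³ × 12.9×10⁻⁶ × 63 = 159.3 MPa.
Then P = σA = 159.3 × 2225 mm² = 354.4 kN, tensile.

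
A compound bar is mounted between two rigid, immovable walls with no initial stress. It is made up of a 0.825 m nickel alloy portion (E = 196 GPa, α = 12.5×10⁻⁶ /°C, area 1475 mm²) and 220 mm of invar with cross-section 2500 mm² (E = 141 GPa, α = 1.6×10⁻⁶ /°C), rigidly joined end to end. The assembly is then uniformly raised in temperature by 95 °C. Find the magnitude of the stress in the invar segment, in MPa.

σ ≈ 117 MPa (compressive)

Free thermal expansion of the whole bar: Σ αᵢΔT Lᵢ = 12.5×10⁻⁶×95×825 + 1.6×10⁻⁶×95×220 = 1.013 mm.
The walls prevent any net length change, so an axial force P (same in every segment) develops. Compatibility: P · Σ Lᵢ/(AᵢEᵢ) = δ_free.
Σ Lᵢ/(AᵢEᵢ) = 825/(1475×196×10³) + 220/(2500×141×10³) = 3.478×10⁻⁶ mm/N.
Hence P = δ_free / Σ(L/AE) = 1.013/3.478×10⁻⁶ = 291.3 kN (compressive).
σ_{invar} = P / A = 291300 / 2500 = 116.5 MPa.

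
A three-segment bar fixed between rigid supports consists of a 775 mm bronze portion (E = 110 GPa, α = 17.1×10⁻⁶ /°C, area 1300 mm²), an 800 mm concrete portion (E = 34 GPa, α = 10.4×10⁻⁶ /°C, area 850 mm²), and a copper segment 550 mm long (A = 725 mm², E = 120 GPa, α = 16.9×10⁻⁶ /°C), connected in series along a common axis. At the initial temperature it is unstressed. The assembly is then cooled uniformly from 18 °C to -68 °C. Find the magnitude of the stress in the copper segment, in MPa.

σ ≈ 92.9 MPa (tensile)

If the supports were absent, the total length change would be Σ αᵢΔT Lᵢ = 17.1×10⁻⁶×86×775 + 10.4×10⁻⁶×86×800 + 16.9×10⁻⁶×86×550 = 2.655 mm.
Since the ends are fixed, an axial force P builds up, equal in every segment, with P · Σ Lᵢ/(AᵢEᵢ) = δ_free.
The series flexibility is Σ Lᵢ/(AᵢEᵢ) = 775/(1300×110×10³) + 800/(850×34×10³) + 550/(725×120×10³) = 3.942×10⁻⁵ mm/N.
P = 2.655 / 3.942×10⁻⁵ = 67340 N = 67.34 kN, tensile.
σ_{copper} = P / A = 67340 / 725 = 92.88 MPa.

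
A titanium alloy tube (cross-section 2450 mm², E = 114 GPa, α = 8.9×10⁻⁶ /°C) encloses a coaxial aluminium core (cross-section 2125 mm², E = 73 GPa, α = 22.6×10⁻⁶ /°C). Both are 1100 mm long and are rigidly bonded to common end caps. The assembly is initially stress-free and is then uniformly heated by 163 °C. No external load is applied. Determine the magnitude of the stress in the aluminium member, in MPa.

The aluminium has the larger α, so on heating it would change length more than the titanium alloy if both were free. The rigid plates force a common final length, so the aluminium is put into compression and the titanium alloy into tension, with equal and opposite forces P (no external load).
Compatibility of the two members (thermal + elastic change equal): (α₁ − α₂)ΔT = P·[1/(A₁E₁) + 1/(A₂E₂)].
|α₁ − α₂|·ΔT = 13.7×10⁻⁶ × 163 = 0.002233.
1/(A₁E₁) + 1/(A₂E₂) = 1/(2450×114×10³) + 1/(2125×73×10³) = 1.003×10⁻⁸ N⁻¹.
P = 0.002233 / 1.003×10⁻⁸ = 222700 N = 222.7 kN.
σ_{aluminium} = P/A₂ = 222700/2125 = 104.8 MPa, compressive.

σ ≈ 105 MPa (compressive)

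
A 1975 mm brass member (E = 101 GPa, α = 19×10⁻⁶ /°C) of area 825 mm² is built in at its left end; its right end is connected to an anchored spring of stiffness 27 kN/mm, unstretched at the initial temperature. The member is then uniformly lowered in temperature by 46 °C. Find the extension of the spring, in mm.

δ ≈ 1.05 mm

If the spring were absent the member would shorten by αΔT L = 19×10⁻⁶ × 46 × 1975 = 1.726 mm.
Let P be the tensile force in the spring. The member extends elastically by PL/(AE) and the spring stretches by P/k; together these equal δ_free.
P [ L/(AE) + 1/k ] = δ_free → P [ 1975/(825×101×10³) + 1/(27×10³) ] = 1.726.
P = 1.726 / 6.074×10⁻⁵ = 28420 N.
Spring extension = P/k = 28420/(27×10³) = 1.053 mm.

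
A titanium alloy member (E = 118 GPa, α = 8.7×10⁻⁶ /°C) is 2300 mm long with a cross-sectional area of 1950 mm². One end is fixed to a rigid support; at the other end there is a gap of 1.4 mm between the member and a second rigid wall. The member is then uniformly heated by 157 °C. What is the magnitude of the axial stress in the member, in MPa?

σ ≈ 89.4 MPa (compressive)

Unrestrained expansion: δ_free = αΔT L = 8.7×10⁻⁶ × 157 × 2300 = 3.142 mm.
The gap closes (δ_free > 1.4 mm) and the wall then resists a further 3.142 − 1.4 = 1.742 mm of expansion.
Compatibility: PL/(AE) = 1.742 mm, so σ = P/A = E × (1.742/2300) = 89.35 MPa.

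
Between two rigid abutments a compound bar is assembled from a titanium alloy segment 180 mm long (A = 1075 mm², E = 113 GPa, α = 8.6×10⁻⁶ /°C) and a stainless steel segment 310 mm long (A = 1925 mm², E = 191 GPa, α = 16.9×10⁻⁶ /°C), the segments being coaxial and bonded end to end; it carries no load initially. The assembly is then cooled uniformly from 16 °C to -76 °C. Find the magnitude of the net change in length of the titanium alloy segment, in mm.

|ΔL| ≈ 0.256 mm

Free thermal contraction of the whole bar: Σ αᵢΔT Lᵢ = 8.6×10⁻⁶×92×180 + 16.9×10⁻⁶×92×310 = 0.6244 mm.
The walls prevent any net length change, so an axial force P (same in every segment) develops. Compatibility: P · Σ Lᵢ/(AᵢEᵢ) = δ_free.
Σ Lᵢ/(AᵢEᵢ) = 180/(1075×113×10³) + 310/(1925×191×10³) = 2.325×10⁻⁶ mm/N.
Hence P = δ_free / Σ(L/AE) = 0.6244/2.325×10⁻⁶ = 268.6 kN (tensile).
For the titanium alloy segment, free thermal change = 8.6×10⁻⁶×92×180 = 0.1424 mm and elastic change from P = 268600×180/(1075×113×10³) = 0.398 mm; these oppose, so the net change is 0.256 mm (segment lengthens).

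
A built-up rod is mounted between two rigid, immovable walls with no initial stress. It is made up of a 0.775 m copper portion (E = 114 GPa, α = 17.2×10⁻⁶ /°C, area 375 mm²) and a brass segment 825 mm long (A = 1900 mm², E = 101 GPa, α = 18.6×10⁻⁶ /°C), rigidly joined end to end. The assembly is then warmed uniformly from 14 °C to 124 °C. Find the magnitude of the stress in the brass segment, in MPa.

If the supports were absent, the total length change would be Σ αᵢΔT Lᵢ = 17.2×10⁻⁶×110×775 + 18.6×10⁻⁶×110×825 = 3.154 mm.
Since the ends are fixed, an axial force P builds up, equal in every segment, with P · Σ Lᵢ/(AᵢEᵢ) = δ_free.
The series flexibility is Σ Lᵢ/(AᵢEᵢ) = 775/(375×114×10³) + 825/(1900×101×10³) = 2.243×10⁻⁵ mm/N.
So P = 3.154 / 2.243×10⁻⁵ = 140.6 kN, compressive.
σ_{brass} = P / A = 140600 / 1900 = 74.02 MPa.

σ ≈ 74 MPa (compressive)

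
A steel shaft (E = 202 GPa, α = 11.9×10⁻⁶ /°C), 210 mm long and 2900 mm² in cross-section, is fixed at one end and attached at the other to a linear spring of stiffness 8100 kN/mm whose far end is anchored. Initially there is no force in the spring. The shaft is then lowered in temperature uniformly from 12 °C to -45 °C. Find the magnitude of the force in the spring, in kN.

Free thermal contraction: δ_free = αΔT L = 11.9×10⁻⁶ × 57 × 210 = 0.1424 mm.
With a force P in the spring, the elastic change of the shaft is PL/(AE) and that of the spring is P/k; compatibility requires their sum to equal δ_free.
P [ L/(AE) + 1/k ] = δ_free → P [ 210/(2900×202×10³) + 1/(8100×10³) ] = 0.1424.
P = 0.1424 / 4.819×10⁻⁷ = 295600 N.

P ≈ 296 kN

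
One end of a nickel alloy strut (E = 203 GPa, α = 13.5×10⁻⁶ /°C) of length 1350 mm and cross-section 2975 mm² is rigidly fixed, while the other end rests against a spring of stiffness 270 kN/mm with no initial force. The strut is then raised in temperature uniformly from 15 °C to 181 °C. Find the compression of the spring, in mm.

If the spring were absent the strut would lengthen by αΔT L = 13.5×10⁻⁶ × 166 × 1350 = 3.025 mm.
With a force P in the spring, the elastic change of the strut is PL/(AE) and that of the spring is P/k; compatibility requires their sum to equal δ_free.
P [ L/(AE) + 1/k ] = δ_free → P [ 1350/(2975×203×10³) + 1/(270×10³) ] = 3.025.
P = 3.025 / 5.939×10⁻⁶ = 509400 N.
Spring compression = P/k = 509400/(270×10³) = 1.887 mm.

δ ≈ 1.89 mm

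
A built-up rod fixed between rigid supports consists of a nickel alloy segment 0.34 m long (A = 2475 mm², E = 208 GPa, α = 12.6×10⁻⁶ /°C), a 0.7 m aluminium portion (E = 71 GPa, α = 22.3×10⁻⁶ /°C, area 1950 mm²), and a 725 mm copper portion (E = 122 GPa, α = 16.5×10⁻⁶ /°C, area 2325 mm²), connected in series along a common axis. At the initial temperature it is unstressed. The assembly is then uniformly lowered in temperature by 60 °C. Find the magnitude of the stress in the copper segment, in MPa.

σ ≈ 99.4 MPa (tensile)

With the walls removed the bar would change length by δ_free = Σ αᵢΔT Lᵢ = 12.6×10⁻⁶×60×340 + 22.3×10⁻⁶×60×700 + 16.5×10⁻⁶×60×725 = 1.911 mm.
Since the ends are fixed, an axial force P builds up, equal in every segment, with P · Σ Lᵢ/(AᵢEᵢ) = δ_free.
Σ Lᵢ/(AᵢEᵢ) = 340/(2475×208×10³) + 700/(1950×71×10³) + 725/(2325×122×10³) = 8.272×10⁻⁶ mm/N.
So P = 1.911 / 8.272×10⁻⁶ = 231.1 kN, tensile.
σ_{copper} = P / A = 231100 / 2325 = 99.38 MPa.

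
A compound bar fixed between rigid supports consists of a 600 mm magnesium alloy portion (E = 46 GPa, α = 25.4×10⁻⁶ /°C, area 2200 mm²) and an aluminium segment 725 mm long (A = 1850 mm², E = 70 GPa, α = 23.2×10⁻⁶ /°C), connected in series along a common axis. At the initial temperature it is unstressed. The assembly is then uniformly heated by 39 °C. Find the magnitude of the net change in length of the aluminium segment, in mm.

|ΔL| ≈ 0.0487 mm

If the supports were absent, the total length change would be Σ αᵢΔT Lᵢ = 25.4×10⁻⁶×39×600 + 23.2×10⁻⁶×39×725 = 1.25 mm.
The walls prevent any net length change, so an axial force P (same in every segment) develops. Compatibility: P · Σ Lᵢ/(AᵢEᵢ) = δ_free.
Σ Lᵢ/(AᵢEᵢ) = 600/(2200×46×10³) + 725/(1850×70×10³) = 1.153×10⁻⁵ mm/N.
P = 1.25 / 1.153×10⁻⁵ = 108500 N = 108.5 kN, compressive.
For the aluminium segment, free thermal change = 23.2×10⁻⁶×39×725 = 0.656 mm and elastic change from P = 108500×725/(1850×70×10³) = 0.6073 mm; these oppose, so the net change is 0.0487 mm (segment lengthens).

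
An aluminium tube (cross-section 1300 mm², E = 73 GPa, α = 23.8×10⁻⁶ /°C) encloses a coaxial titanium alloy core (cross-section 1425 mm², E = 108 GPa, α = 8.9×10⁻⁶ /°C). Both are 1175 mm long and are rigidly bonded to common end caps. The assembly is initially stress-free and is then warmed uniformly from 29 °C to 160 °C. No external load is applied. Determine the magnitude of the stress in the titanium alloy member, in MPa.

The aluminium has the larger α, so on heating it would change length more than the titanium alloy if both were free. The rigid plates force a common final length, so the aluminium is put into compression and the titanium alloy into tension, with equal and opposite forces P (no external load).
Equating the net (thermal + elastic) strains gives |α₁ − α₂|·ΔT = P·[1/(A₁E₁) + 1/(A₂E₂)].
|α₁ − α₂|·ΔT = 14.9×10⁻⁶ × 131 = 0.001952.
1/(A₁E₁) + 1/(A₂E₂) = 1/(1300×73×10³) + 1/(1425×108×10³) = 1.704×10⁻⁸ N⁻¹.
So P = 0.001952 / 1.704×10⁻⁸ = 114.6 kN.
σ_{titanium alloy} = P/A₂ = 114600/1425 = 80.41 MPa, tensile.

σ ≈ 80.4 MPa (tensile)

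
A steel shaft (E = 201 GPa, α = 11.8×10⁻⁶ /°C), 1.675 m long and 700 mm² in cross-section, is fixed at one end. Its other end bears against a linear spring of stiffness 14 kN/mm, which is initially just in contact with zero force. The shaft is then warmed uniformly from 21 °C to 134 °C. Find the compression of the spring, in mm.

The unrestrained thermal change is αΔT L = 11.8×10⁻⁶ × 113 × 1675 = 2.233 mm.
With a force P in the spring, the elastic change of the shaft is PL/(AE) and that of the spring is P/k; compatibility requires their sum to equal δ_free.
So P = δ_free / [L/(AE) + 1/k] = 2.233 / [ 1675/(700×201×10³) + 1/(14×10³) ].
P = 2.233 / 8.333×10⁻⁵ = 26800 N.
Spring compression = P/k = 26800/(14×10³) = 1.914 mm.

δ ≈ 1.91 mm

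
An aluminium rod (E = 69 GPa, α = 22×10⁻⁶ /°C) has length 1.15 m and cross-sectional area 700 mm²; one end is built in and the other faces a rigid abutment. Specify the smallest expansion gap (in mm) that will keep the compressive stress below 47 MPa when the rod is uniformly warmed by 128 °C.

With no wall the rod would lengthen by αΔT L = 22×10⁻⁶ × 128 × 1150 = 3.238 mm.
At the allowable stress the elastic shortening the wall may impose is σL/E = 47 × 1150 / (69×10³) = 0.7833 mm.
The gap must absorb the remainder: g_min = 3.238 − 0.7833 = 2.455 mm.

g ≈ 2.46 mm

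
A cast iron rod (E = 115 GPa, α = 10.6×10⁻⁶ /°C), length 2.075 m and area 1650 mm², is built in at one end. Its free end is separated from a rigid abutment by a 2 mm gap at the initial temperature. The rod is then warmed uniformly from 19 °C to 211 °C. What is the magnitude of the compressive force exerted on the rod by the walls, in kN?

P ≈ 203 kN

Unrestrained expansion: δ_free = αΔT L = 10.6×10⁻⁶ × 192 × 2075 = 4.223 mm.
This exceeds the 2 mm gap, so the wall pushes back. The portion of expansion that must be recovered elastically is δ_free − gap = 4.223 − 2 = 2.223 mm.
So σ = E(δ_free − g)/L = 115×10³ × 2.223/2075 = 123.2 MPa.
Force on the wall = σA = 123.2 × 1650 mm² = 203.3 kN.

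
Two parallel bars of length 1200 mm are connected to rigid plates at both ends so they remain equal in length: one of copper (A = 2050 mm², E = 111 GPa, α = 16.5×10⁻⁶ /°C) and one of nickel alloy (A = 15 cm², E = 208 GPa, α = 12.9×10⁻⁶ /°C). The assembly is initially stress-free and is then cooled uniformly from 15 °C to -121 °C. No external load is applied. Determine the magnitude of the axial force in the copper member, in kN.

P ≈ 64.4 kN (tensile in the copper)

The copper has the larger α, so on cooling it would change length more than the nickel alloy if both were free. The rigid plates force a common final length, so the copper is put into tension and the nickel alloy into compression, with equal and opposite forces P (no external load).
Compatibility of the two members (thermal + elastic change equal): (α₁ − α₂)ΔT = P·[1/(A₁E₁) + 1/(A₂E₂)].
|α₁ − α₂|·ΔT = 3.6×10⁻⁶ × 136 = 0.0004896.
1/(A₁E₁) + 1/(A₂E₂) = 1/(2050×111×10³) + 1/(1500×208×10³) = 7.6×10⁻⁹ N⁻¹.
So P = 0.0004896 / 7.6×10⁻⁹ = 64.42 kN.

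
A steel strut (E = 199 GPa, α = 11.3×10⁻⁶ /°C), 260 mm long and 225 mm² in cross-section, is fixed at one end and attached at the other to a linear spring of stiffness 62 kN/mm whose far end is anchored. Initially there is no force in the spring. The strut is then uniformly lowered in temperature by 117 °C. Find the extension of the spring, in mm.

δ ≈ 0.253 mm

If the spring were absent the strut would shorten by αΔT L = 11.3×10⁻⁶ × 117 × 260 = 0.3437 mm.
Let P be the tensile force in the spring. The strut extends elastically by PL/(AE) and the spring stretches by P/k; together these equal δ_free.
P [ L/(AE) + 1/k ] = δ_free → P [ 260/(225×199×10³) + 1/(62×10³) ] = 0.3437.
P = 0.3437 / 2.194×10⁻⁵ = 15670 N.
Spring extension = P/k = 15670/(62×10³) = 0.2528 mm.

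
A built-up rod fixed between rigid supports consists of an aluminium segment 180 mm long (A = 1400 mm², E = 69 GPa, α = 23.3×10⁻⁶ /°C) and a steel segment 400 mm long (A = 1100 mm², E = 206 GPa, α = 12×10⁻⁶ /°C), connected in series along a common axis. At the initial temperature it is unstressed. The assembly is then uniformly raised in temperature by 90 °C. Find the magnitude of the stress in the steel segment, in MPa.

σ ≈ 203 MPa (compressive)

Free thermal expansion of the whole bar: Σ αᵢΔT Lᵢ = 23.3×10⁻⁶×90×180 + 12×10⁻⁶×90×400 = 0.8095 mm.
Since the ends are fixed, an axial force P builds up, equal in every segment, with P · Σ Lᵢ/(AᵢEᵢ) = δ_free.
The series flexibility is Σ Lᵢ/(AᵢEᵢ) = 180/(1400×69×10³) + 400/(1100×206×10³) = 3.629×10⁻⁶ mm/N.
P = 0.8095 / 3.629×10⁻⁶ = 223100 N = 223.1 kN, compressive.
σ_{steel} = P / A = 223100 / 1100 = 202.8 MPa.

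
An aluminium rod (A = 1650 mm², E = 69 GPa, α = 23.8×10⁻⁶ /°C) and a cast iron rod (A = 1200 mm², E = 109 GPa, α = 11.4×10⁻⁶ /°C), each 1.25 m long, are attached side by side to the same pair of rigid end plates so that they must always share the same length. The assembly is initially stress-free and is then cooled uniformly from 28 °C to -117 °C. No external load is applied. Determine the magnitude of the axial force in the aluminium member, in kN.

The aluminium has the larger α, so on cooling it would change length more than the cast iron if both were free. The rigid plates force a common final length, so the aluminium is put into tension and the cast iron into compression, with equal and opposite forces P (no external load).
Equating the net (thermal + elastic) strains gives |α₁ − α₂|·ΔT = P·[1/(A₁E₁) + 1/(A₂E₂)].
|α₁ − α₂|·ΔT = 12.4×10⁻⁶ × 145 = 0.001798.
1/(A₁E₁) + 1/(A₂E₂) = 1/(1650×69×10³) + 1/(1200×109×10³) = 1.643×10⁻⁸ N⁻¹.
P = 0.001798 / 1.643×10⁻⁸ = 109400 N = 109.4 kN.

P ≈ 109 kN (tensile in the aluminium)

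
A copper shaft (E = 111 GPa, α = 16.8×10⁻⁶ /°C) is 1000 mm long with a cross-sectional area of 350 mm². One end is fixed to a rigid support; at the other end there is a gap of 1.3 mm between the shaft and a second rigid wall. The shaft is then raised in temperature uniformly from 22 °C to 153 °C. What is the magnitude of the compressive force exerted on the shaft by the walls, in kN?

If the wall were absent the shaft would grow by αΔT L = 16.8×10⁻⁶ × 131 × 1000 = 2.201 mm.
The gap closes (δ_free > 1.3 mm) and the wall then resists a further 2.201 − 1.3 = 0.9008 mm of expansion.
That suppressed elongation corresponds to σ = E·Δ/L = 111×10³ × 0.9008/1000 = 99.99 MPa.
Force on the wall = σA = 99.99 × 350 mm² = 35 kN.

P ≈ 35 kN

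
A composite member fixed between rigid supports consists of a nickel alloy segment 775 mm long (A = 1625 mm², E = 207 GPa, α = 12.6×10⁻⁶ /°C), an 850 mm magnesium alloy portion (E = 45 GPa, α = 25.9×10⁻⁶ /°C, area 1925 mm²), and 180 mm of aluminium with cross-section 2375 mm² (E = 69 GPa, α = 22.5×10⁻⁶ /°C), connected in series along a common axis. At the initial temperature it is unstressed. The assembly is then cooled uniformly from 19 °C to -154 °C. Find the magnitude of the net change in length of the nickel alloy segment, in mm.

If the supports were absent, the total length change would be Σ αᵢΔT Lᵢ = 12.6×10⁻⁶×173×775 + 25.9×10⁻⁶×173×850 + 22.5×10⁻⁶×173×180 = 6.199 mm.
The rigid supports impose zero overall length change; the single axial force P common to all segments must satisfy P Σ Lᵢ/(AᵢEᵢ) = δ_free.
Σ Lᵢ/(AᵢEᵢ) = 775/(1625×207×10³) + 850/(1925×45×10³) + 180/(2375×69×10³) = 1.321×10⁻⁵ mm/N.
Hence P = δ_free / Σ(L/AE) = 6.199/1.321×10⁻⁵ = 469.1 kN (tensile).
For the nickel alloy segment, free thermal change = 12.6×10⁻⁶×173×775 = 1.689 mm and elastic change from P = 469100×775/(1625×207×10³) = 1.081 mm; these oppose, so the net change is 0.609 mm (segment shortens).

|ΔL| ≈ 0.609 mm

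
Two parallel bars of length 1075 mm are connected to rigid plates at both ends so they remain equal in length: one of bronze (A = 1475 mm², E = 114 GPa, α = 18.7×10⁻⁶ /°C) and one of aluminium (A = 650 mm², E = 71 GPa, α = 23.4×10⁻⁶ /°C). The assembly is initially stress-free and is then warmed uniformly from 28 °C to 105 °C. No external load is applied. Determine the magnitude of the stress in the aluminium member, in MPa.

σ ≈ 20.2 MPa (compressive)

The aluminium has the larger α, so on heating it would change length more than the bronze if both were free. The rigid plates force a common final length, so the aluminium is put into compression and the bronze into tension, with equal and opposite forces P (no external load).
Equating the net (thermal + elastic) strains gives |α₁ − α₂|·ΔT = P·[1/(A₁E₁) + 1/(A₂E₂)].
|α₁ − α₂|·ΔT = 4.7×10⁻⁶ × 77 = 0.0003619.
1/(A₁E₁) + 1/(A₂E₂) = 1/(1475×114×10³) + 1/(650×71×10³) = 2.762×10⁻⁸ N⁻¹.
So P = 0.0003619 / 2.762×10⁻⁸ = 13.1 kN.
σ_{aluminium} = P/A₂ = 13100/650 = 20.16 MPa, compressive.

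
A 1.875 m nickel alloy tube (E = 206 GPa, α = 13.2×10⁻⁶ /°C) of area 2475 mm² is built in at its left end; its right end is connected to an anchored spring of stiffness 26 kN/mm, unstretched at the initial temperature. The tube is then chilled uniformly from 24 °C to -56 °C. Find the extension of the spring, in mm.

δ ≈ 1.81 mm

If the spring were absent the tube would shorten by αΔT L = 13.2×10⁻⁶ × 80 × 1875 = 1.98 mm.
Let P be the tensile force in the spring. The tube extends elastically by PL/(AE) and the spring stretches by P/k; together these equal δ_free.
So P = δ_free / [L/(AE) + 1/k] = 1.98 / [ 1875/(2475×206×10³) + 1/(26×10³) ].
P = 1.98 / 4.214×10⁻⁵ = 46990 N.
Spring extension = P/k = 46990/(26×10³) = 1.807 mm.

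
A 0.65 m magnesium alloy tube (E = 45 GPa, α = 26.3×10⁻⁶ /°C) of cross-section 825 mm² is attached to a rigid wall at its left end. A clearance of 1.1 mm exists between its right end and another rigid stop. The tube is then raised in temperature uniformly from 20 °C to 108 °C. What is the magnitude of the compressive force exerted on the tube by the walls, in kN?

If the wall were absent the tube would grow by αΔT L = 26.3×10⁻⁶ × 88 × 650 = 1.504 mm.
This exceeds the 1.1 mm gap, so the wall pushes back. The portion of expansion that must be recovered elastically is δ_free − gap = 1.504 − 1.1 = 0.4044 mm.
That suppressed elongation corresponds to σ = E·Δ/L = 45×10³ × 0.4044/650 = 27.99 MPa.
Force on the wall = σA = 27.99 × 825 mm² = 23.1 kN.

P ≈ 23.1 kN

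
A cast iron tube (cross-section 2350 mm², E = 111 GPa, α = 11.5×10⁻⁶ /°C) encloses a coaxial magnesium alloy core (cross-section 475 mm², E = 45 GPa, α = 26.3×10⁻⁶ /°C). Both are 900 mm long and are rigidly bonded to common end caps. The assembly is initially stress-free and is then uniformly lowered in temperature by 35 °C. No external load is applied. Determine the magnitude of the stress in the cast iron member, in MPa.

Equilibrium of a rigid end plate with no external load gives equal and opposite internal forces ±P in the two members. Since α_{magnesium alloy} > α_{cast iron}, cooling drives the magnesium alloy into tension and the cast iron into compression.
Equating the net (thermal + elastic) strains gives |α₁ − α₂|·ΔT = P·[1/(A₁E₁) + 1/(A₂E₂)].
|α₁ − α₂|·ΔT = 14.8×10⁻⁶ × 35 = 0.000518.
1/(A₁E₁) + 1/(A₂E₂) = 1/(2350×111×10³) + 1/(475×45×10³) = 5.062×10⁻⁸ N⁻¹.
P = 0.000518 / 5.062×10⁻⁸ = 10230 N = 10.23 kN.
σ_{cast iron} = P/A₁ = 10230/2350 = 4.355 MPa, compressive.

σ ≈ 4.35 MPa (compressive)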